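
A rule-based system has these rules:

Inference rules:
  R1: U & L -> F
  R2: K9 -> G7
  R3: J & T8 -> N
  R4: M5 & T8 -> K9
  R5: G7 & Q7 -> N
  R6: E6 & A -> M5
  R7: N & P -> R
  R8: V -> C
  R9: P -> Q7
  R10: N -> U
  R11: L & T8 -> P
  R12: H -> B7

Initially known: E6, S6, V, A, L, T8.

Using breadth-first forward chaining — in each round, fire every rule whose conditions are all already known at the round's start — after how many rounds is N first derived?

Round 1: R6 [E6 & A -> M5]; R8 [V -> C]; R11 [L & T8 -> P]. Adds M5, C, P.
Round 2: R4 [M5 & T8 -> K9]; R9 [P -> Q7]. Adds K9, Q7.
Round 3: R2 [K9 -> G7]. Adds G7.
Round 4: R5 [G7 & Q7 -> N]. Adds N.
N first appears in round 4.

4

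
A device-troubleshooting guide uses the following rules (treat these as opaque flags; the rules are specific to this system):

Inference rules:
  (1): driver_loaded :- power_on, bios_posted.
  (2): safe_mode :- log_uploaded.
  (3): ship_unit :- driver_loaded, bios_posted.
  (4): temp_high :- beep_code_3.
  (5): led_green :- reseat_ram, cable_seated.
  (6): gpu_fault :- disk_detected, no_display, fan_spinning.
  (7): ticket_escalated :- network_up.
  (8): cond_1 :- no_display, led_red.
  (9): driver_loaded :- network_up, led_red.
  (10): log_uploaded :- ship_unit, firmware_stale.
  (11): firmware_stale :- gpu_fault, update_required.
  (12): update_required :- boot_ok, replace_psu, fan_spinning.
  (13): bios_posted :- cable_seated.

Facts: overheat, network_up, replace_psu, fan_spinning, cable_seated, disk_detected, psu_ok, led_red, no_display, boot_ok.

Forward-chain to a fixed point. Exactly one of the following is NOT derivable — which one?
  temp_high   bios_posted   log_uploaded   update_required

Round 1: (6) [gpu_fault :- disk_detected, no_display, fan_spinning.]; (7) [ticket_escalated :- network_up.]; (8) [cond_1 :- no_display, led_red.]; (9) [driver_loaded :- network_up, led_red.]; (12) [update_required :- boot_ok, replace_psu, fan_spinning.]; (13) [bios_posted :- cable_seated.]. Adds gpu_fault, ticket_escalated, cond_1, driver_loaded, update_required, bios_posted.
Round 2: (3) [ship_unit :- driver_loaded, bios_posted.]; (11) [firmware_stale :- gpu_fault, update_required.]. Adds ship_unit, firmware_stale.
Round 3: (10) [log_uploaded :- ship_unit, firmware_stale.]. Adds log_uploaded.
Round 4: (2) [safe_mode :- log_uploaded.]. Adds safe_mode.
Derived: bios_posted (round 1), log_uploaded (round 3), update_required (round 1). temp_high never appears in any round.

temp_high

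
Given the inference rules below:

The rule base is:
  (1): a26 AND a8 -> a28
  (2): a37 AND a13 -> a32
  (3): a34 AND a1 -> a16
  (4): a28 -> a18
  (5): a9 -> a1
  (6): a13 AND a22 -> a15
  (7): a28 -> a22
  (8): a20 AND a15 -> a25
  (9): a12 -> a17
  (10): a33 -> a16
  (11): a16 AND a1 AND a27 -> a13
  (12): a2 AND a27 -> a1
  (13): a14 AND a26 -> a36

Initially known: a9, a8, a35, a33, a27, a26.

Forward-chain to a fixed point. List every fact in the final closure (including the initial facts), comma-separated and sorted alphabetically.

a1, a13, a15, a16, a18, a22, a26, a27, a28, a33, a35, a8, a9

Round 1: (1) [a26 AND a8 -> a28]; (5) [a9 -> a1]; (10) [a33 -> a16]. Adds a28, a1, a16.
Round 2: (4) [a28 -> a18]; (7) [a28 -> a22]; (11) [a16 AND a1 AND a27 -> a13]. Adds a18, a22, a13.
Round 3: (6) [a13 AND a22 -> a15]. Adds a15.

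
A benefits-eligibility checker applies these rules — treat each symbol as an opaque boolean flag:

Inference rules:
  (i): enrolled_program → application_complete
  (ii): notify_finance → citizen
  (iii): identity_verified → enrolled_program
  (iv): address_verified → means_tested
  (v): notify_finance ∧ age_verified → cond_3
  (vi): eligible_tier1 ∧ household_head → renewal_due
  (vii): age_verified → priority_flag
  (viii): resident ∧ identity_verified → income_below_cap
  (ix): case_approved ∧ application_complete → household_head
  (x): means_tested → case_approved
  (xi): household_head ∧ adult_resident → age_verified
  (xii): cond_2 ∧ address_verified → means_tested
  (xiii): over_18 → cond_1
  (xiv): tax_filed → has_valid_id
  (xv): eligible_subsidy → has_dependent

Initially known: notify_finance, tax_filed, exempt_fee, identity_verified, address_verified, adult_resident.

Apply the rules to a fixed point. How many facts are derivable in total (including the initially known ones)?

16

[1] (ii) [notify_finance → citizen]; (iii) [identity_verified → enrolled_program]; (iv) [address_verified → means_tested]; (xiv) [tax_filed → has_valid_id]. ⇒ new: citizen, enrolled_program, means_tested, has_valid_id.
[2] (i) [enrolled_program → application_complete]; (x) [means_tested → case_approved]. ⇒ new: application_complete, case_approved.
[3] (ix) [case_approved ∧ application_complete → household_head]. ⇒ new: household_head.
[4] (xi) [household_head ∧ adult_resident → age_verified]. ⇒ new: age_verified.
[5] (v) [notify_finance ∧ age_verified → cond_3]; (vii) [age_verified → priority_flag]. ⇒ new: cond_3, priority_flag.
Closure: {address_verified, adult_resident, age_verified, application_complete, case_approved, citizen, cond_3, enrolled_program, exempt_fee, has_valid_id, household_head, identity_verified, means_tested, notify_finance, priority_flag, tax_filed} — 16 facts.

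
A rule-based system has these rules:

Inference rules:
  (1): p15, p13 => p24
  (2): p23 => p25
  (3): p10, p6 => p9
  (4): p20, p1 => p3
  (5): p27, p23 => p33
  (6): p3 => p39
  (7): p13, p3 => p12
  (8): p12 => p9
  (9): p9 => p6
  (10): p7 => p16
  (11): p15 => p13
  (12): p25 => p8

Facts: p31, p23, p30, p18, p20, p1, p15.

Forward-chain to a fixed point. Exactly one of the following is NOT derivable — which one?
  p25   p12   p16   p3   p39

Round 1 fires (2), (4), (11), giving p25, p3, p13.
Round 2 fires (1), (6), (7), (12), giving p24, p39, p12, p8.
Round 3 fires (8), giving p9.
Round 4 fires (9), giving p6.
Derived: p12 (round 2), p39 (round 2), p25 (round 1), p3 (round 1). p16 never appears in any round.

p16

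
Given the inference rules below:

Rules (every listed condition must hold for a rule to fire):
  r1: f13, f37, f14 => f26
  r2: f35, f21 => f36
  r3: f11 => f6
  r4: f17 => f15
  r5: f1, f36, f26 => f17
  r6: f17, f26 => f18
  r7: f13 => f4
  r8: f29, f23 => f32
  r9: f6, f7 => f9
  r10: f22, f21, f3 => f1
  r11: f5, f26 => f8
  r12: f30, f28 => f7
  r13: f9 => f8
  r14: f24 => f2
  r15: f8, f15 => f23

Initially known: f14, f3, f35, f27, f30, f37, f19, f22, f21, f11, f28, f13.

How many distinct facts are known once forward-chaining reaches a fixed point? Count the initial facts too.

Round 1 — r1, r2, r3, r7, r10, r12, derive f26, f36, f6, f4, f1, f7.
Round 2 — r5, r9, derive f17, f9.
Round 3 — r4, r6, r13, derive f15, f18, f8.
Round 4 — r15, derive f23.
Closure: {f1, f11, f13, f14, f15, f17, f18, f19, f21, f22, f23, f26, f27, f28, f3, f30, f35, f36, f37, f4, f6, f7, f8, f9} — 24 facts.

24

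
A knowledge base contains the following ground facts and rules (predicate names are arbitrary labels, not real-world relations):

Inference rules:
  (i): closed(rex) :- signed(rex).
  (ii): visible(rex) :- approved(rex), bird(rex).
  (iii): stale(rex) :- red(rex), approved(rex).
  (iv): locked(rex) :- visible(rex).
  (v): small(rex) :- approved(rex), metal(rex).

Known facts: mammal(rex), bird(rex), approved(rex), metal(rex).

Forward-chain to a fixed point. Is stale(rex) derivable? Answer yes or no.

no

Round 1: (ii) [visible(rex) :- approved(rex), bird(rex).]; (v) [small(rex) :- approved(rex), metal(rex).]. New: visible(rex), small(rex).
Round 2: (iv) [locked(rex) :- visible(rex).]. New: locked(rex).
Fixed point reached. stale(rex) is concluded only by (iii); (iii) needs red(rex) (never derived).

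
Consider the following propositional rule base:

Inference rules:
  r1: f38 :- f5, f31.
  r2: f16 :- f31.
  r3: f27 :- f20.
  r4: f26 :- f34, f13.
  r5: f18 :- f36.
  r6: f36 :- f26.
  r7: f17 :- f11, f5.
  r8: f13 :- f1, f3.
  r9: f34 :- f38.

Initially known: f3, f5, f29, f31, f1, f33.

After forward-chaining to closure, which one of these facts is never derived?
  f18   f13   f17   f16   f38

Round 1: r1 [f38 :- f5, f31.]; r2 [f16 :- f31.]; r8 [f13 :- f1, f3.]. Adds f38, f16, f13.
Round 2: r9 [f34 :- f38.]. Adds f34.
Round 3: r4 [f26 :- f34, f13.]. Adds f26.
Round 4: r6 [f36 :- f26.]. Adds f36.
Round 5: r5 [f18 :- f36.]. Adds f18.
Derived: f38 (round 1), f13 (round 1), f18 (round 5), f16 (round 1). f17 never appears in any round.

f17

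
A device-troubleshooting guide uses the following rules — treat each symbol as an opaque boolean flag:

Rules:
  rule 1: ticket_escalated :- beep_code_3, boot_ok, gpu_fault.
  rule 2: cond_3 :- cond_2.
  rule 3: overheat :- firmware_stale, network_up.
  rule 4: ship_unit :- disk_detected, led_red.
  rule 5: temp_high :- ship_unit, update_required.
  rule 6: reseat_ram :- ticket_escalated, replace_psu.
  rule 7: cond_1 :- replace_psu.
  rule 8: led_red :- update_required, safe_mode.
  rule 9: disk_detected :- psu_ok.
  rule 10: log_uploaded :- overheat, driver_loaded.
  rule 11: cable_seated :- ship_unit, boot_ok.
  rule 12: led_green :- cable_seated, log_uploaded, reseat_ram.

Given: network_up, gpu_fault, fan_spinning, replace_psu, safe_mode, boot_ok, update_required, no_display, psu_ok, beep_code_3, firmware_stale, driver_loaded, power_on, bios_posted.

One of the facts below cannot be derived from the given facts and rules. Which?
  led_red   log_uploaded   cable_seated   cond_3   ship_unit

cond_3

Round 1 — rule 1, rule 3, rule 7, rule 8, rule 9, derive ticket_escalated, overheat, cond_1, led_red, disk_detected.
Round 2 — rule 4, rule 6, rule 10, derive ship_unit, reseat_ram, log_uploaded.
Round 3 — rule 5, rule 11, derive temp_high, cable_seated.
Round 4 — rule 12, derive led_green.
Derived: led_red (round 1), log_uploaded (round 2), cable_seated (round 3), ship_unit (round 2). cond_3 never appears in any round.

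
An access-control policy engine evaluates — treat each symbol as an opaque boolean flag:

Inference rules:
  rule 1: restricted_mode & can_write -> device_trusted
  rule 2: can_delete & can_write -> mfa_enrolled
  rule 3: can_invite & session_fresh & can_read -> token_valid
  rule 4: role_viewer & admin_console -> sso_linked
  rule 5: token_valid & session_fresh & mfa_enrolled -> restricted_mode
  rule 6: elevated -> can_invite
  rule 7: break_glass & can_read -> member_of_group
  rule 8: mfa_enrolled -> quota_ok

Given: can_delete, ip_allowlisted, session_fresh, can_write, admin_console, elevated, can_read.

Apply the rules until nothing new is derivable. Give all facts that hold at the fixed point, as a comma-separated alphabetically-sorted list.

admin_console, can_delete, can_invite, can_read, can_write, device_trusted, elevated, ip_allowlisted, mfa_enrolled, quota_ok, restricted_mode, session_fresh, token_valid

[1] rule 2 [can_delete & can_write -> mfa_enrolled]; rule 6 [elevated -> can_invite]. ⇒ new: mfa_enrolled, can_invite.
[2] rule 3 [can_invite & session_fresh & can_read -> token_valid]; rule 8 [mfa_enrolled -> quota_ok]. ⇒ new: token_valid, quota_ok.
[3] rule 5 [token_valid & session_fresh & mfa_enrolled -> restricted_mode]. ⇒ new: restricted_mode.
[4] rule 1 [restricted_mode & can_write -> device_trusted]. ⇒ new: device_trusted.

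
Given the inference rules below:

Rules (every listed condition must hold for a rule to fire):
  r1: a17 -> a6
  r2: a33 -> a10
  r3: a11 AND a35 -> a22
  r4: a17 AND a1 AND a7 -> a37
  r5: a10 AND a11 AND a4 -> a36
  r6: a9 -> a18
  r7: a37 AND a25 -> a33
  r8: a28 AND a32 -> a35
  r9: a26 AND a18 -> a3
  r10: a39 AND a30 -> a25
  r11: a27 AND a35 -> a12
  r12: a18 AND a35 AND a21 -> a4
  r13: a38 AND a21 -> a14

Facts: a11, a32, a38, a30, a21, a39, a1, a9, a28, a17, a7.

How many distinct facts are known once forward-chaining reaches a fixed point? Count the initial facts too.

Round 1 fires r1, r4, r6, r8, r10, r13, giving a6, a37, a18, a35, a25, a14.
Round 2 fires r3, r7, r12, giving a22, a33, a4.
Round 3 fires r2, giving a10.
Round 4 fires r5, giving a36.
Closure: {a1, a10, a11, a14, a17, a18, a21, a22, a25, a28, a30, a32, a33, a35, a36, a37, a38, a39, a4, a6, a7, a9} — 22 facts.

22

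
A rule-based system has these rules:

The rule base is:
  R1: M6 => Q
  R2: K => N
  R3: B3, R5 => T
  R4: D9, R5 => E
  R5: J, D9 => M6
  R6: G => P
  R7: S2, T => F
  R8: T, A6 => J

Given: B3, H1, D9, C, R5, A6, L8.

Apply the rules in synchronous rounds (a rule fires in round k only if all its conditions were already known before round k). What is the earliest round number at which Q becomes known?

4

Round 1: R3 [B3, R5 => T]; R4 [D9, R5 => E]. Adds T, E.
Round 2: R8 [T, A6 => J]. Adds J.
Round 3: R5 [J, D9 => M6]. Adds M6.
Round 4: R1 [M6 => Q]. Adds Q.
Q first appears in round 4.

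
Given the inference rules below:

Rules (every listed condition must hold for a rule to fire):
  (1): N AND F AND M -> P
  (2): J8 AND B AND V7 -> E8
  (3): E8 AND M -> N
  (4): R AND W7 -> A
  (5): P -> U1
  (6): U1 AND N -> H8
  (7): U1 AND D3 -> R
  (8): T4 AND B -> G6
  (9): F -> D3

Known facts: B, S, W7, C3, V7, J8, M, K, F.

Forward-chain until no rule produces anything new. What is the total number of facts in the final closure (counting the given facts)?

[1] (2) [J8 AND B AND V7 -> E8]; (9) [F -> D3]. ⇒ new: E8, D3.
[2] (3) [E8 AND M -> N]. ⇒ new: N.
[3] (1) [N AND F AND M -> P]. ⇒ new: P.
[4] (5) [P -> U1]. ⇒ new: U1.
[5] (6) [U1 AND N -> H8]; (7) [U1 AND D3 -> R]. ⇒ new: H8, R.
[6] (4) [R AND W7 -> A]. ⇒ new: A.
Closure: {A, B, C3, D3, E8, F, H8, J8, K, M, N, P, R, S, U1, V7, W7} — 17 facts.

17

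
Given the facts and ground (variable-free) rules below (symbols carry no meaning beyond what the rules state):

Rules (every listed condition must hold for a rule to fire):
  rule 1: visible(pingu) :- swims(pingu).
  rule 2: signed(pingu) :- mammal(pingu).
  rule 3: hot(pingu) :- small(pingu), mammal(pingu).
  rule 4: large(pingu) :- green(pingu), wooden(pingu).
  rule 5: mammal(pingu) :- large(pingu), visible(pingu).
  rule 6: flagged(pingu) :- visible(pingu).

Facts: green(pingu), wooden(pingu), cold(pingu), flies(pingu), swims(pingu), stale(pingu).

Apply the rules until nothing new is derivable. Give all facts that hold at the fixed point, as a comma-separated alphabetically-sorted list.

Round 1: rule 1 [visible(pingu) :- swims(pingu).]; rule 4 [large(pingu) :- green(pingu), wooden(pingu).]. New: visible(pingu), large(pingu).
Round 2: rule 5 [mammal(pingu) :- large(pingu), visible(pingu).]; rule 6 [flagged(pingu) :- visible(pingu).]. New: mammal(pingu), flagged(pingu).
Round 3: rule 2 [signed(pingu) :- mammal(pingu).]. New: signed(pingu).

cold(pingu), flagged(pingu), flies(pingu), green(pingu), large(pingu), mammal(pingu), signed(pingu), stale(pingu), swims(pingu), visible(pingu), wooden(pingu)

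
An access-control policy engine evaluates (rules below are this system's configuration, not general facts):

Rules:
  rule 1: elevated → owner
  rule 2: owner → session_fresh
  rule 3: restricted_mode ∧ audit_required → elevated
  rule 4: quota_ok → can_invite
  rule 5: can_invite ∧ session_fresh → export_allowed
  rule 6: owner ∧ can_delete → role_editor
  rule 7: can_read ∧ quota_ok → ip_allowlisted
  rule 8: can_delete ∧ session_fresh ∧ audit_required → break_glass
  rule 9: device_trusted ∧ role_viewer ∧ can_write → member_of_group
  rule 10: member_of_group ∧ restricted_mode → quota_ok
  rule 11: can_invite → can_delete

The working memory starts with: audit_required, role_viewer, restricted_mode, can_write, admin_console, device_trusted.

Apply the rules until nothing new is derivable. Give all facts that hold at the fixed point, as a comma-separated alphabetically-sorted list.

admin_console, audit_required, break_glass, can_delete, can_invite, can_write, device_trusted, elevated, export_allowed, member_of_group, owner, quota_ok, restricted_mode, role_editor, role_viewer, session_fresh

Round 1 fires rule 3, rule 9, giving elevated, member_of_group.
Round 2 fires rule 1, rule 10, giving owner, quota_ok.
Round 3 fires rule 2, rule 4, giving session_fresh, can_invite.
Round 4 fires rule 5, rule 11, giving export_allowed, can_delete.
Round 5 fires rule 6, rule 8, giving role_editor, break_glass.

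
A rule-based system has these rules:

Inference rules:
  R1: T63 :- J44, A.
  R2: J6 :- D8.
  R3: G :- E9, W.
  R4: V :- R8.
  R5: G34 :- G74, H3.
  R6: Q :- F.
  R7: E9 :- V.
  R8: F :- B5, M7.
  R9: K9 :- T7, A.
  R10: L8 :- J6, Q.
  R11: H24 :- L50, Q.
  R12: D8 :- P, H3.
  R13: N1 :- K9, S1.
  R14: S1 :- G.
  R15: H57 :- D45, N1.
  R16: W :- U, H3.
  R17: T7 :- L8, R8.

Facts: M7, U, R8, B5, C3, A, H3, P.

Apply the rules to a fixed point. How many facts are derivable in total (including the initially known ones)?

Round 1 — R4, R8, R12, R16, derive V, F, D8, W.
Round 2 — R2, R6, R7, derive J6, Q, E9.
Round 3 — R3, R10, derive G, L8.
Round 4 — R14, R17, derive S1, T7.
Round 5 — R9, derive K9.
Round 6 — R13, derive N1.
Closure: {A, B5, C3, D8, E9, F, G, H3, J6, K9, L8, M7, N1, P, Q, R8, S1, T7, U, V, W} — 21 facts.

21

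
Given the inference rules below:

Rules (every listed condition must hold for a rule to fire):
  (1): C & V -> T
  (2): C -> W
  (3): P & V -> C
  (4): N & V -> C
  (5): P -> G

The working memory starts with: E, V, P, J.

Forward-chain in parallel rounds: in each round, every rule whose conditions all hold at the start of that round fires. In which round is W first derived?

2

Round 1 fires (3), (5), giving C, G.
Round 2 fires (1), (2), giving T, W.
W first appears in round 2.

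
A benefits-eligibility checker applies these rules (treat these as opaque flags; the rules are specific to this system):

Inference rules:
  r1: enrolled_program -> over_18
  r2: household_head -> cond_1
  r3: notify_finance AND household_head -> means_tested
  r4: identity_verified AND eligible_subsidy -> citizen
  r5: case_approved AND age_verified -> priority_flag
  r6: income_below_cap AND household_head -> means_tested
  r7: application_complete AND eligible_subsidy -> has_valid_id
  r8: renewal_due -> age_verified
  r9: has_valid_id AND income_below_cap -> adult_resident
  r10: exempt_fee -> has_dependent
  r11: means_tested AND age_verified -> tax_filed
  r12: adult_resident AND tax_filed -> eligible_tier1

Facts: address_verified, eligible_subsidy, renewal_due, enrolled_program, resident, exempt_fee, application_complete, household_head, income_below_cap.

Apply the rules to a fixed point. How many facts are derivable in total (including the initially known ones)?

Round 1 fires r1, r2, r6, r7, r8, r10, giving over_18, cond_1, means_tested, has_valid_id, age_verified, has_dependent.
Round 2 fires r9, r11, giving adult_resident, tax_filed.
Round 3 fires r12, giving eligible_tier1.
Closure: {address_verified, adult_resident, age_verified, application_complete, cond_1, eligible_subsidy, eligible_tier1, enrolled_program, exempt_fee, has_dependent, has_valid_id, household_head, income_below_cap, means_tested, over_18, renewal_due, resident, tax_filed} — 18 facts.

18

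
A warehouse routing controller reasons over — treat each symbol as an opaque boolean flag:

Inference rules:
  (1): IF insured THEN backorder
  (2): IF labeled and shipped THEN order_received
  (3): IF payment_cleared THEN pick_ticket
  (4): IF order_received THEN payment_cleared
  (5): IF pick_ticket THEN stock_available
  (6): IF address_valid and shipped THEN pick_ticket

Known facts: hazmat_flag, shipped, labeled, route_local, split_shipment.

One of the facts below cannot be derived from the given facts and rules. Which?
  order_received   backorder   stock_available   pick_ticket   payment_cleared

backorder

Round 1: (2) [IF labeled and shipped THEN order_received]. New: order_received.
Round 2: (4) [IF order_received THEN payment_cleared]. New: payment_cleared.
Round 3: (3) [IF payment_cleared THEN pick_ticket]. New: pick_ticket.
Round 4: (5) [IF pick_ticket THEN stock_available]. New: stock_available.
Derived: stock_available (round 4), order_received (round 1), pick_ticket (round 3), payment_cleared (round 2). backorder never appears in any round.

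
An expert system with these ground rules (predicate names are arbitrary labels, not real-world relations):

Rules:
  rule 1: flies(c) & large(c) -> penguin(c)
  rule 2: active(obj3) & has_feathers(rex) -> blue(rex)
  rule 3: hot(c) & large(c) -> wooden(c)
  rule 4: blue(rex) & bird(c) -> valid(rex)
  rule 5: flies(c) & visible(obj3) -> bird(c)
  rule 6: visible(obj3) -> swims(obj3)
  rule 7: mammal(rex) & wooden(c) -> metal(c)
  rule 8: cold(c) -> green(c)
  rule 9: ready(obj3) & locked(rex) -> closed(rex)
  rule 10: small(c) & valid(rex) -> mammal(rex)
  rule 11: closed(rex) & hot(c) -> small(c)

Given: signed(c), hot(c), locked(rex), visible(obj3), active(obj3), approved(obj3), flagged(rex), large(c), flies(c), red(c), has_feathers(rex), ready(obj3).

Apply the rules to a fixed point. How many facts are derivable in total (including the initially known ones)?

22

[1] rule 1 [flies(c) & large(c) -> penguin(c)]; rule 2 [active(obj3) & has_feathers(rex) -> blue(rex)]; rule 3 [hot(c) & large(c) -> wooden(c)]; rule 5 [flies(c) & visible(obj3) -> bird(c)]; rule 6 [visible(obj3) -> swims(obj3)]; rule 9 [ready(obj3) & locked(rex) -> closed(rex)]. ⇒ new: penguin(c), blue(rex), wooden(c), bird(c), swims(obj3), closed(rex).
[2] rule 4 [blue(rex) & bird(c) -> valid(rex)]; rule 11 [closed(rex) & hot(c) -> small(c)]. ⇒ new: valid(rex), small(c).
[3] rule 10 [small(c) & valid(rex) -> mammal(rex)]. ⇒ new: mammal(rex).
[4] rule 7 [mammal(rex) & wooden(c) -> metal(c)]. ⇒ new: metal(c).
Closure: {active(obj3), approved(obj3), bird(c), blue(rex), closed(rex), flagged(rex), flies(c), has_feathers(rex), hot(c), large(c), locked(rex), mammal(rex), metal(c), penguin(c), ready(obj3), red(c), signed(c), small(c), swims(obj3), valid(rex), visible(obj3), wooden(c)} — 22 facts.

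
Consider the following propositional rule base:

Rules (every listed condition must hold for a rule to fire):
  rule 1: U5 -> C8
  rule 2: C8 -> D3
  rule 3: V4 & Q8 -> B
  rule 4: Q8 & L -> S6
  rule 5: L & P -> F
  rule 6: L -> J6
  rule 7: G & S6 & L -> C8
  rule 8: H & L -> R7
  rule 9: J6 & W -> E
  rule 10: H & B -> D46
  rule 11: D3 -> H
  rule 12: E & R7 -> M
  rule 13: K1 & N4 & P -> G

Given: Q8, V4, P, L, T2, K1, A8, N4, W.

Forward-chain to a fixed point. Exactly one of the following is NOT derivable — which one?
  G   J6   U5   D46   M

Round 1: rule 3 [V4 & Q8 -> B]; rule 4 [Q8 & L -> S6]; rule 5 [L & P -> F]; rule 6 [L -> J6]; rule 13 [K1 & N4 & P -> G]. Adds B, S6, F, J6, G.
Round 2: rule 7 [G & S6 & L -> C8]; rule 9 [J6 & W -> E]. Adds C8, E.
Round 3: rule 2 [C8 -> D3]. Adds D3.
Round 4: rule 11 [D3 -> H]. Adds H.
Round 5: rule 8 [H & L -> R7]; rule 10 [H & B -> D46]. Adds R7, D46.
Round 6: rule 12 [E & R7 -> M]. Adds M.
Derived: M (round 6), J6 (round 1), G (round 1), D46 (round 5). U5 never appears in any round.

U5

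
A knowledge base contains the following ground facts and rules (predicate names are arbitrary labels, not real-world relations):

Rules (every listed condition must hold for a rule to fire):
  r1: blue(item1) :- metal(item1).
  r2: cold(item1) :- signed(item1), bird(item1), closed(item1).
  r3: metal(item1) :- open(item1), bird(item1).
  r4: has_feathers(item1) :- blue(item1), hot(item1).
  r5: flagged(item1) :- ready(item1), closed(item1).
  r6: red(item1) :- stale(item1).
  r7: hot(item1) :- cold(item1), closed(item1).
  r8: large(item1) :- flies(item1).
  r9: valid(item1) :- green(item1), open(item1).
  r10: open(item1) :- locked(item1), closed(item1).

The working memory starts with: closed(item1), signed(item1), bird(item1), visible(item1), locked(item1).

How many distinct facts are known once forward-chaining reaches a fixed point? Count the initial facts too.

[1] r2 [cold(item1) :- signed(item1), bird(item1), closed(item1).]; r10 [open(item1) :- locked(item1), closed(item1).]. ⇒ new: cold(item1), open(item1).
[2] r3 [metal(item1) :- open(item1), bird(item1).]; r7 [hot(item1) :- cold(item1), closed(item1).]. ⇒ new: metal(item1), hot(item1).
[3] r1 [blue(item1) :- metal(item1).]. ⇒ new: blue(item1).
[4] r4 [has_feathers(item1) :- blue(item1), hot(item1).]. ⇒ new: has_feathers(item1).
Closure: {bird(item1), blue(item1), closed(item1), cold(item1), has_feathers(item1), hot(item1), locked(item1), metal(item1), open(item1), signed(item1), visible(item1)} — 11 facts.

11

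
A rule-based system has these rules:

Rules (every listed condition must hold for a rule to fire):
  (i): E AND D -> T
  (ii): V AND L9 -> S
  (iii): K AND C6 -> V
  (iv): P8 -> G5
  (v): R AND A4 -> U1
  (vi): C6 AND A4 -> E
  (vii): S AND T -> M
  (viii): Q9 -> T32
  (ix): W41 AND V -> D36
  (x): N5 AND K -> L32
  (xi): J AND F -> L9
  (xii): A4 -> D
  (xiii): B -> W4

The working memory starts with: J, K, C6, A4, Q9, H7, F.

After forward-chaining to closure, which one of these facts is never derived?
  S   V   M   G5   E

G5

[1] (iii) [K AND C6 -> V]; (vi) [C6 AND A4 -> E]; (viii) [Q9 -> T32]; (xi) [J AND F -> L9]; (xii) [A4 -> D]. ⇒ new: V, E, T32, L9, D.
[2] (i) [E AND D -> T]; (ii) [V AND L9 -> S]. ⇒ new: T, S.
[3] (vii) [S AND T -> M]. ⇒ new: M.
Derived: V (round 1), M (round 3), E (round 1), S (round 2). G5 never appears in any round.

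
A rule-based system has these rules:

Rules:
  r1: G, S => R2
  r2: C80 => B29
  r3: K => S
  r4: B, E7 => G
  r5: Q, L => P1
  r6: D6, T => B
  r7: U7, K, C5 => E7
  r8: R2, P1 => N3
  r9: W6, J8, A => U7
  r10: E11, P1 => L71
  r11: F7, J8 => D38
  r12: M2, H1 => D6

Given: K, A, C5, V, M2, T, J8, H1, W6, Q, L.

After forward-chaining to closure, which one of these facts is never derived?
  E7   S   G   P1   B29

Round 1 — r3, r5, r9, r12, derive S, P1, U7, D6.
Round 2 — r6, r7, derive B, E7.
Round 3 — r4, derive G.
Round 4 — r1, derive R2.
Round 5 — r8, derive N3.
Derived: G (round 3), S (round 1), E7 (round 2), P1 (round 1). B29 never appears in any round.

B29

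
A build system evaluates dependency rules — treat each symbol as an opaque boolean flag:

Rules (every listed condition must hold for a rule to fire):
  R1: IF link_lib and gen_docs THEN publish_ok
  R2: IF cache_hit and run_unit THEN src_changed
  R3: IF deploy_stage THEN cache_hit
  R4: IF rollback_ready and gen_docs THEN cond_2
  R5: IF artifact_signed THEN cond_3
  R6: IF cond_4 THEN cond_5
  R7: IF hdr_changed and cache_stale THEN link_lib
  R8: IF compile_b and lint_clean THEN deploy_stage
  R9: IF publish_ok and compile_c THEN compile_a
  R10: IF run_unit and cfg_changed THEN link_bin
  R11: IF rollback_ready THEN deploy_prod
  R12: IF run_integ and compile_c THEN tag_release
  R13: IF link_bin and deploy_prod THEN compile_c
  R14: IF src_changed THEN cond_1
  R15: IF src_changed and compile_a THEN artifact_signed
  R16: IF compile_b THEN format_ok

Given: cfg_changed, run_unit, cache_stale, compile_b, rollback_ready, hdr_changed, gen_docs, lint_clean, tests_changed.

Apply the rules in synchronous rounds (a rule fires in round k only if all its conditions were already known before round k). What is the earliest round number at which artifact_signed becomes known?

[1] R4 [IF rollback_ready and gen_docs THEN cond_2]; R7 [IF hdr_changed and cache_stale THEN link_lib]; R8 [IF compile_b and lint_clean THEN deploy_stage]; R10 [IF run_unit and cfg_changed THEN link_bin]; R11 [IF rollback_ready THEN deploy_prod]; R16 [IF compile_b THEN format_ok]. ⇒ new: cond_2, link_lib, deploy_stage, link_bin, deploy_prod, format_ok.
[2] R1 [IF link_lib and gen_docs THEN publish_ok]; R3 [IF deploy_stage THEN cache_hit]; R13 [IF link_bin and deploy_prod THEN compile_c]. ⇒ new: publish_ok, cache_hit, compile_c.
[3] R2 [IF cache_hit and run_unit THEN src_changed]; R9 [IF publish_ok and compile_c THEN compile_a]. ⇒ new: src_changed, compile_a.
[4] R14 [IF src_changed THEN cond_1]; R15 [IF src_changed and compile_a THEN artifact_signed]. ⇒ new: cond_1, artifact_signed.
artifact_signed first appears in round 4.

4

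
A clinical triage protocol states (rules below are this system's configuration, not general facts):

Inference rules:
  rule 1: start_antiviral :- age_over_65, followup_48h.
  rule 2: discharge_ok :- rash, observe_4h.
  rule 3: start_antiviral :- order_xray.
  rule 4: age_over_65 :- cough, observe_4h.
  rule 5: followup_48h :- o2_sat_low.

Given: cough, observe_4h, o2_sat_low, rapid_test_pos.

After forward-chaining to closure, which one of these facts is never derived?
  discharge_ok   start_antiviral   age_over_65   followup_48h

discharge_ok

[1] rule 4 [age_over_65 :- cough, observe_4h.]; rule 5 [followup_48h :- o2_sat_low.]. ⇒ new: age_over_65, followup_48h.
[2] rule 1 [start_antiviral :- age_over_65, followup_48h.]. ⇒ new: start_antiviral.
Derived: followup_48h (round 1), age_over_65 (round 1), start_antiviral (round 2). discharge_ok never appears in any round.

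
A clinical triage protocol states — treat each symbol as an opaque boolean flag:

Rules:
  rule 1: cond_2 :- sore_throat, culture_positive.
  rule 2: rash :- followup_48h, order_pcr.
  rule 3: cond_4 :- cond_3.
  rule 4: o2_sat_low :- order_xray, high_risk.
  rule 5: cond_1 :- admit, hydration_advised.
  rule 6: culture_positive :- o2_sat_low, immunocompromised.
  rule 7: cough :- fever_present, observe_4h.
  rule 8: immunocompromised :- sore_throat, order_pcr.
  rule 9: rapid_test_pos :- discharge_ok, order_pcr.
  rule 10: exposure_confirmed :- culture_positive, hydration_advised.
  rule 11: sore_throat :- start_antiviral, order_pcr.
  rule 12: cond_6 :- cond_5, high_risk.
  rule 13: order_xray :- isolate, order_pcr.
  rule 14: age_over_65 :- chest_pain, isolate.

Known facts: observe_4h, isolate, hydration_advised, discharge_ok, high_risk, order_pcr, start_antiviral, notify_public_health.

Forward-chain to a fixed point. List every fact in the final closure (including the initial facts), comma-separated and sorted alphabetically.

Round 1: rule 9 [rapid_test_pos :- discharge_ok, order_pcr.]; rule 11 [sore_throat :- start_antiviral, order_pcr.]; rule 13 [order_xray :- isolate, order_pcr.]. New: rapid_test_pos, sore_throat, order_xray.
Round 2: rule 4 [o2_sat_low :- order_xray, high_risk.]; rule 8 [immunocompromised :- sore_throat, order_pcr.]. New: o2_sat_low, immunocompromised.
Round 3: rule 6 [culture_positive :- o2_sat_low, immunocompromised.]. New: culture_positive.
Round 4: rule 1 [cond_2 :- sore_throat, culture_positive.]; rule 10 [exposure_confirmed :- culture_positive, hydration_advised.]. New: cond_2, exposure_confirmed.

cond_2, culture_positive, discharge_ok, exposure_confirmed, high_risk, hydration_advised, immunocompromised, isolate, notify_public_health, o2_sat_low, observe_4h, order_pcr, order_xray, rapid_test_pos, sore_throat, start_antiviral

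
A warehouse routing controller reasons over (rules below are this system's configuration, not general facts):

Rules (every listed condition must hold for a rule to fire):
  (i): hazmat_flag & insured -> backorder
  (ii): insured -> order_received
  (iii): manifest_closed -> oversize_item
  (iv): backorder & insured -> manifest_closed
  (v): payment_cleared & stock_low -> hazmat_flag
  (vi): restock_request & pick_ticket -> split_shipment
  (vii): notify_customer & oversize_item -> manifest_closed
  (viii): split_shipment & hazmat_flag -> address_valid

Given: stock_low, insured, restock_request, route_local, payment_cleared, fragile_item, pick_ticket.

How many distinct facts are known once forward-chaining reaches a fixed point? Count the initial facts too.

14

Round 1 fires (ii), (v), (vi), giving order_received, hazmat_flag, split_shipment.
Round 2 fires (i), (viii), giving backorder, address_valid.
Round 3 fires (iv), giving manifest_closed.
Round 4 fires (iii), giving oversize_item.
Closure: {address_valid, backorder, fragile_item, hazmat_flag, insured, manifest_closed, order_received, oversize_item, payment_cleared, pick_ticket, restock_request, route_local, split_shipment, stock_low} — 14 facts.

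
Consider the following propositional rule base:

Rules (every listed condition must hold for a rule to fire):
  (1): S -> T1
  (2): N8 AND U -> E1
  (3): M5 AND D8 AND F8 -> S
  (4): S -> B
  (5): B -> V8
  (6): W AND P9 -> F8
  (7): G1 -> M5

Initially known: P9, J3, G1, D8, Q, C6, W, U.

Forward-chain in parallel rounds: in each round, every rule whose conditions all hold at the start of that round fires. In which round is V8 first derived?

4

Round 1 fires (6), (7), giving F8, M5.
Round 2 fires (3), giving S.
Round 3 fires (1), (4), giving T1, B.
Round 4 fires (5), giving V8.
V8 first appears in round 4.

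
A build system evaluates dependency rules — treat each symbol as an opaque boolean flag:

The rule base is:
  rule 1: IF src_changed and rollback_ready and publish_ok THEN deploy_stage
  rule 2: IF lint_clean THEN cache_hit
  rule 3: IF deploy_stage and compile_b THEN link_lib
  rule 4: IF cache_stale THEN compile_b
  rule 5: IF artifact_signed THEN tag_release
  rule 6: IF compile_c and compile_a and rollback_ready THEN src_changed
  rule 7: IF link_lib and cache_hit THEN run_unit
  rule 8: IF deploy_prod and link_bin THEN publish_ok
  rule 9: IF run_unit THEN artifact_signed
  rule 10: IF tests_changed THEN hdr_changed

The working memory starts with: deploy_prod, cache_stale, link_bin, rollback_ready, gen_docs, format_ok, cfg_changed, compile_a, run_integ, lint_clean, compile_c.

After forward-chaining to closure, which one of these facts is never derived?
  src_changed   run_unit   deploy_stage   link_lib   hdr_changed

hdr_changed

[1] rule 2 [IF lint_clean THEN cache_hit]; rule 4 [IF cache_stale THEN compile_b]; rule 6 [IF compile_c and compile_a and rollback_ready THEN src_changed]; rule 8 [IF deploy_prod and link_bin THEN publish_ok]. ⇒ new: cache_hit, compile_b, src_changed, publish_ok.
[2] rule 1 [IF src_changed and rollback_ready and publish_ok THEN deploy_stage]. ⇒ new: deploy_stage.
[3] rule 3 [IF deploy_stage and compile_b THEN link_lib]. ⇒ new: link_lib.
[4] rule 7 [IF link_lib and cache_hit THEN run_unit]. ⇒ new: run_unit.
[5] rule 9 [IF run_unit THEN artifact_signed]. ⇒ new: artifact_signed.
[6] rule 5 [IF artifact_signed THEN tag_release]. ⇒ new: tag_release.
Derived: run_unit (round 4), deploy_stage (round 2), src_changed (round 1), link_lib (round 3). hdr_changed never appears in any round.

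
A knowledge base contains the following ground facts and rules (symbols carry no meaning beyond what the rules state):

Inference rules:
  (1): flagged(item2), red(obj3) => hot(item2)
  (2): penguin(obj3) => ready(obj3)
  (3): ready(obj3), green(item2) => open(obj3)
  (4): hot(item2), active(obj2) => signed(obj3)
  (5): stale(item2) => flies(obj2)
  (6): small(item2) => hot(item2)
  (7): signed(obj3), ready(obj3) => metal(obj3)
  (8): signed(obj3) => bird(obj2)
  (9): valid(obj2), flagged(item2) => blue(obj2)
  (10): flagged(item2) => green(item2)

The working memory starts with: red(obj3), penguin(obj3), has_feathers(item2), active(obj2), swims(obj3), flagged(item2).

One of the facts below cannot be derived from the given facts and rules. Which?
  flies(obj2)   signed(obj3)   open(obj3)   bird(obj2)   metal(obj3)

Round 1 fires (1), (2), (10), giving hot(item2), ready(obj3), green(item2).
Round 2 fires (3), (4), giving open(obj3), signed(obj3).
Round 3 fires (7), (8), giving metal(obj3), bird(obj2).
Derived: metal(obj3) (round 3), bird(obj2) (round 3), open(obj3) (round 2), signed(obj3) (round 2). flies(obj2) never appears in any round.

flies(obj2)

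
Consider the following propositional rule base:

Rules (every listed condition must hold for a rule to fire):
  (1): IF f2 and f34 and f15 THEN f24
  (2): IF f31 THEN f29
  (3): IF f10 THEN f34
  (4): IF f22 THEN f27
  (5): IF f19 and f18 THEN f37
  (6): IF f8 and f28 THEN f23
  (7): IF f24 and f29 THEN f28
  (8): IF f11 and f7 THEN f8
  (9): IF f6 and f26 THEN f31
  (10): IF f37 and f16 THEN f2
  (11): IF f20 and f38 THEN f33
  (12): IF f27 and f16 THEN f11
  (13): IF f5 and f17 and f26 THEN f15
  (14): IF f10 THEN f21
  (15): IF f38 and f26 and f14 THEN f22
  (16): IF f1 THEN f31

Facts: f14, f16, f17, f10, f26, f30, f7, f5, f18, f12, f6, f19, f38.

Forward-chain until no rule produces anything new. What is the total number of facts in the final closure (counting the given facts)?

Round 1: (3) [IF f10 THEN f34]; (5) [IF f19 and f18 THEN f37]; (9) [IF f6 and f26 THEN f31]; (13) [IF f5 and f17 and f26 THEN f15]; (14) [IF f10 THEN f21]; (15) [IF f38 and f26 and f14 THEN f22]. Adds f34, f37, f31, f15, f21, f22.
Round 2: (2) [IF f31 THEN f29]; (4) [IF f22 THEN f27]; (10) [IF f37 and f16 THEN f2]. Adds f29, f27, f2.
Round 3: (1) [IF f2 and f34 and f15 THEN f24]; (12) [IF f27 and f16 THEN f11]. Adds f24, f11.
Round 4: (7) [IF f24 and f29 THEN f28]; (8) [IF f11 and f7 THEN f8]. Adds f28, f8.
Round 5: (6) [IF f8 and f28 THEN f23]. Adds f23.
Closure: {f10, f11, f12, f14, f15, f16, f17, f18, f19, f2, f21, f22, f23, f24, f26, f27, f28, f29, f30, f31, f34, f37, f38, f5, f6, f7, f8} — 27 facts.

27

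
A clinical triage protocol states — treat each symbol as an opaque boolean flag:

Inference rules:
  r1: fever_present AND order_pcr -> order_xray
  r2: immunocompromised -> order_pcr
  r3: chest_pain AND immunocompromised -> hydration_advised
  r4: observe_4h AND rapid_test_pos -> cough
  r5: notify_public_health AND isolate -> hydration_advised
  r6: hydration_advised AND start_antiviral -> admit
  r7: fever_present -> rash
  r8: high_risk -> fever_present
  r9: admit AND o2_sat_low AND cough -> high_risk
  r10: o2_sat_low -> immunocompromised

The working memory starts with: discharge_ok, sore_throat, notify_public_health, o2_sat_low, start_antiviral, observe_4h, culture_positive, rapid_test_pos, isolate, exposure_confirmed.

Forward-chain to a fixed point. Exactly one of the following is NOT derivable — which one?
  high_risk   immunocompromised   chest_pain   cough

[1] r4 [observe_4h AND rapid_test_pos -> cough]; r5 [notify_public_health AND isolate -> hydration_advised]; r10 [o2_sat_low -> immunocompromised]. ⇒ new: cough, hydration_advised, immunocompromised.
[2] r2 [immunocompromised -> order_pcr]; r6 [hydration_advised AND start_antiviral -> admit]. ⇒ new: order_pcr, admit.
[3] r9 [admit AND o2_sat_low AND cough -> high_risk]. ⇒ new: high_risk.
[4] r8 [high_risk -> fever_present]. ⇒ new: fever_present.
[5] r1 [fever_present AND order_pcr -> order_xray]; r7 [fever_present -> rash]. ⇒ new: order_xray, rash.
Derived: high_risk (round 3), cough (round 1), immunocompromised (round 1). chest_pain never appears in any round.

chest_pain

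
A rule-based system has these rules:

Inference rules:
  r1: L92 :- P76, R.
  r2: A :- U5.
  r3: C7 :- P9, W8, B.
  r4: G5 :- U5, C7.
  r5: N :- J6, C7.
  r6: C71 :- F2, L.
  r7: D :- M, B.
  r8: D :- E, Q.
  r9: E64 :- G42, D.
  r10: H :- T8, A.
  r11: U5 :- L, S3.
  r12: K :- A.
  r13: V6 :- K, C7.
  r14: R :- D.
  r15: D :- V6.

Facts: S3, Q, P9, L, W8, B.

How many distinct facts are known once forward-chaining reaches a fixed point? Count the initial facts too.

14

Round 1: r3 [C7 :- P9, W8, B.]; r11 [U5 :- L, S3.]. New: C7, U5.
Round 2: r2 [A :- U5.]; r4 [G5 :- U5, C7.]. New: A, G5.
Round 3: r12 [K :- A.]. New: K.
Round 4: r13 [V6 :- K, C7.]. New: V6.
Round 5: r15 [D :- V6.]. New: D.
Round 6: r14 [R :- D.]. New: R.
Closure: {A, B, C7, D, G5, K, L, P9, Q, R, S3, U5, V6, W8} — 14 facts.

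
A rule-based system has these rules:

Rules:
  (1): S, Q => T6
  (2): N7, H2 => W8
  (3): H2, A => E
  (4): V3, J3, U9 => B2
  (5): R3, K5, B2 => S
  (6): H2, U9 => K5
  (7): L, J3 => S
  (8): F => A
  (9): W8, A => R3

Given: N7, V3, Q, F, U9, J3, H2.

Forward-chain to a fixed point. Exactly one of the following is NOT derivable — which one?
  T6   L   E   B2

L

Round 1 — (2), (4), (6), (8), derive W8, B2, K5, A.
Round 2 — (3), (9), derive E, R3.
Round 3 — (5), derive S.
Round 4 — (1), derive T6.
Derived: T6 (round 4), E (round 2), B2 (round 1). L never appears in any round.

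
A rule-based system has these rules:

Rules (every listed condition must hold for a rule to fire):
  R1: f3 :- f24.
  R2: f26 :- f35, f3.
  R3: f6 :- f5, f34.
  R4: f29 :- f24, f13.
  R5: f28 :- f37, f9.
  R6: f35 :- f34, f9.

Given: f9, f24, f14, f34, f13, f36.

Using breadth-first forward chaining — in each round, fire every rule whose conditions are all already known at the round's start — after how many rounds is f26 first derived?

2

Round 1 fires R1, R4, R6, giving f3, f29, f35.
Round 2 fires R2, giving f26.
f26 first appears in round 2.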